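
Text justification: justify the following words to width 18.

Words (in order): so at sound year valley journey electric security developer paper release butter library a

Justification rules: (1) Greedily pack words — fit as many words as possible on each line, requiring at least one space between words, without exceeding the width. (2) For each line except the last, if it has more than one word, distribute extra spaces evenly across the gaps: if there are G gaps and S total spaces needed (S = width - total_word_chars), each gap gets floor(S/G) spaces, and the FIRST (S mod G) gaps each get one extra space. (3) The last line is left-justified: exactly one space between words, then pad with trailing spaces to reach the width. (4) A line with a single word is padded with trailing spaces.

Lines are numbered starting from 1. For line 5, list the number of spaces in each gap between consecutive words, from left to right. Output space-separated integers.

Answer: 5

Derivation:
Line 1: ['so', 'at', 'sound', 'year'] (min_width=16, slack=2)
Line 2: ['valley', 'journey'] (min_width=14, slack=4)
Line 3: ['electric', 'security'] (min_width=17, slack=1)
Line 4: ['developer', 'paper'] (min_width=15, slack=3)
Line 5: ['release', 'butter'] (min_width=14, slack=4)
Line 6: ['library', 'a'] (min_width=9, slack=9)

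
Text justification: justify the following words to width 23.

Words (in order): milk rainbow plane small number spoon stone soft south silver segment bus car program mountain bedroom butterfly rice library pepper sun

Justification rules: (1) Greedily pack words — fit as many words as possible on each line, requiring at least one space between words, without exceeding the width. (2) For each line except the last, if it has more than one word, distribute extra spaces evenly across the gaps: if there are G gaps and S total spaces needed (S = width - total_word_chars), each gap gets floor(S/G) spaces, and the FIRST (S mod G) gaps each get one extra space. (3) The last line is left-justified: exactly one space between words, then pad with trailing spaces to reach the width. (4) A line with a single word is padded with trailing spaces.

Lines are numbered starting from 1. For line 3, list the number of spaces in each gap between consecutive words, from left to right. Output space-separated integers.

Line 1: ['milk', 'rainbow', 'plane'] (min_width=18, slack=5)
Line 2: ['small', 'number', 'spoon'] (min_width=18, slack=5)
Line 3: ['stone', 'soft', 'south', 'silver'] (min_width=23, slack=0)
Line 4: ['segment', 'bus', 'car', 'program'] (min_width=23, slack=0)
Line 5: ['mountain', 'bedroom'] (min_width=16, slack=7)
Line 6: ['butterfly', 'rice', 'library'] (min_width=22, slack=1)
Line 7: ['pepper', 'sun'] (min_width=10, slack=13)

Answer: 1 1 1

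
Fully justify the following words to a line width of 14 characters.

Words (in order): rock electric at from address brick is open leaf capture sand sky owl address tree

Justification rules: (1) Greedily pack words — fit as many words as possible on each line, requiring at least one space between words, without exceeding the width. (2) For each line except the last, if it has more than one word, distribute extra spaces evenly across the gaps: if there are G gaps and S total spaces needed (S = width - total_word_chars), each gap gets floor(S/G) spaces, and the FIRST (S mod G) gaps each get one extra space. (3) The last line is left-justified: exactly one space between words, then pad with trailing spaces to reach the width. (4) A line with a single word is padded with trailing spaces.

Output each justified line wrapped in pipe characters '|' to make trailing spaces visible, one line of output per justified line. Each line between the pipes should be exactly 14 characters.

Line 1: ['rock', 'electric'] (min_width=13, slack=1)
Line 2: ['at', 'from'] (min_width=7, slack=7)
Line 3: ['address', 'brick'] (min_width=13, slack=1)
Line 4: ['is', 'open', 'leaf'] (min_width=12, slack=2)
Line 5: ['capture', 'sand'] (min_width=12, slack=2)
Line 6: ['sky', 'owl'] (min_width=7, slack=7)
Line 7: ['address', 'tree'] (min_width=12, slack=2)

Answer: |rock  electric|
|at        from|
|address  brick|
|is  open  leaf|
|capture   sand|
|sky        owl|
|address tree  |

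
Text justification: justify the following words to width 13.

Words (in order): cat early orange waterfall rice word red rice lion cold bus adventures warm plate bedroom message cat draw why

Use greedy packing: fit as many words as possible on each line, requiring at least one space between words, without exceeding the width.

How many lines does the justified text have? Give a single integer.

Line 1: ['cat', 'early'] (min_width=9, slack=4)
Line 2: ['orange'] (min_width=6, slack=7)
Line 3: ['waterfall'] (min_width=9, slack=4)
Line 4: ['rice', 'word', 'red'] (min_width=13, slack=0)
Line 5: ['rice', 'lion'] (min_width=9, slack=4)
Line 6: ['cold', 'bus'] (min_width=8, slack=5)
Line 7: ['adventures'] (min_width=10, slack=3)
Line 8: ['warm', 'plate'] (min_width=10, slack=3)
Line 9: ['bedroom'] (min_width=7, slack=6)
Line 10: ['message', 'cat'] (min_width=11, slack=2)
Line 11: ['draw', 'why'] (min_width=8, slack=5)
Total lines: 11

Answer: 11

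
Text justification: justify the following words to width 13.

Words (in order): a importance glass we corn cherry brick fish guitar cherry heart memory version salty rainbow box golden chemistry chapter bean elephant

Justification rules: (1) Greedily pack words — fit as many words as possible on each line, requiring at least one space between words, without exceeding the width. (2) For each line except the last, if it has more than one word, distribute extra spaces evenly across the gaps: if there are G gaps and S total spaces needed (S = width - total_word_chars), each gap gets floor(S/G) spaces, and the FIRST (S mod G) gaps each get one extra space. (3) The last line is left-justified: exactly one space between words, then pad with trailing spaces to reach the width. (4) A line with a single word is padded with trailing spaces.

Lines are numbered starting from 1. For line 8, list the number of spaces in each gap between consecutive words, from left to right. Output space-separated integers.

Answer: 3

Derivation:
Line 1: ['a', 'importance'] (min_width=12, slack=1)
Line 2: ['glass', 'we', 'corn'] (min_width=13, slack=0)
Line 3: ['cherry', 'brick'] (min_width=12, slack=1)
Line 4: ['fish', 'guitar'] (min_width=11, slack=2)
Line 5: ['cherry', 'heart'] (min_width=12, slack=1)
Line 6: ['memory'] (min_width=6, slack=7)
Line 7: ['version', 'salty'] (min_width=13, slack=0)
Line 8: ['rainbow', 'box'] (min_width=11, slack=2)
Line 9: ['golden'] (min_width=6, slack=7)
Line 10: ['chemistry'] (min_width=9, slack=4)
Line 11: ['chapter', 'bean'] (min_width=12, slack=1)
Line 12: ['elephant'] (min_width=8, slack=5)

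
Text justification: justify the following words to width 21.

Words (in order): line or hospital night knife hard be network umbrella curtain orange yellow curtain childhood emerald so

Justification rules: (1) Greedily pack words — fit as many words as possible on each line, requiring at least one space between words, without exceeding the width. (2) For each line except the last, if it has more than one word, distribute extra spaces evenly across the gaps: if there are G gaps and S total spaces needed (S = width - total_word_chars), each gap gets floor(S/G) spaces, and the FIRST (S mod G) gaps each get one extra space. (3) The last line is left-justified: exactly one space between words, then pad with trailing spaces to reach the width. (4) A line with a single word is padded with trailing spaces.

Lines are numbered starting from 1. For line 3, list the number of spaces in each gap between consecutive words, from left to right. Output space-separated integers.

Answer: 6

Derivation:
Line 1: ['line', 'or', 'hospital'] (min_width=16, slack=5)
Line 2: ['night', 'knife', 'hard', 'be'] (min_width=19, slack=2)
Line 3: ['network', 'umbrella'] (min_width=16, slack=5)
Line 4: ['curtain', 'orange', 'yellow'] (min_width=21, slack=0)
Line 5: ['curtain', 'childhood'] (min_width=17, slack=4)
Line 6: ['emerald', 'so'] (min_width=10, slack=11)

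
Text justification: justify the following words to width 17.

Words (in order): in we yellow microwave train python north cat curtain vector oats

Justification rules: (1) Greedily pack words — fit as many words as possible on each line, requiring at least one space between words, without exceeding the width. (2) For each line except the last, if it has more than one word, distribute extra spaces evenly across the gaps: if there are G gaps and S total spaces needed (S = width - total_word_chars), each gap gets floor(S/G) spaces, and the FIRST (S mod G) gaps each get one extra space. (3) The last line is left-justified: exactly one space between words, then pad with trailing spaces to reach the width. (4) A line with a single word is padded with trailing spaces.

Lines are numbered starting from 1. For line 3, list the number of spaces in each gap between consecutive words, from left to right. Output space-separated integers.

Answer: 2 1

Derivation:
Line 1: ['in', 'we', 'yellow'] (min_width=12, slack=5)
Line 2: ['microwave', 'train'] (min_width=15, slack=2)
Line 3: ['python', 'north', 'cat'] (min_width=16, slack=1)
Line 4: ['curtain', 'vector'] (min_width=14, slack=3)
Line 5: ['oats'] (min_width=4, slack=13)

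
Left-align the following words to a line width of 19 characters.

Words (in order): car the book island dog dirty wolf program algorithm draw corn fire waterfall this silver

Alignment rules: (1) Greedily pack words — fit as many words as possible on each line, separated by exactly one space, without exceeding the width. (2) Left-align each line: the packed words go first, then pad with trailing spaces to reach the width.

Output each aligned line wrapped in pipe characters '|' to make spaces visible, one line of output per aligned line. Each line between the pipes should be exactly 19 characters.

Answer: |car the book island|
|dog dirty wolf     |
|program algorithm  |
|draw corn fire     |
|waterfall this     |
|silver             |

Derivation:
Line 1: ['car', 'the', 'book', 'island'] (min_width=19, slack=0)
Line 2: ['dog', 'dirty', 'wolf'] (min_width=14, slack=5)
Line 3: ['program', 'algorithm'] (min_width=17, slack=2)
Line 4: ['draw', 'corn', 'fire'] (min_width=14, slack=5)
Line 5: ['waterfall', 'this'] (min_width=14, slack=5)
Line 6: ['silver'] (min_width=6, slack=13)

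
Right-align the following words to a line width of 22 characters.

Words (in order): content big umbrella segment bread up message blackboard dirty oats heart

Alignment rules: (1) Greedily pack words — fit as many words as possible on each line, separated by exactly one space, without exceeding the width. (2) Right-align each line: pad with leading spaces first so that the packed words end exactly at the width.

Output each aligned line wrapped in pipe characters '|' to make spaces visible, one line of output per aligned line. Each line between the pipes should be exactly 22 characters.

Answer: |  content big umbrella|
|      segment bread up|
|    message blackboard|
|      dirty oats heart|

Derivation:
Line 1: ['content', 'big', 'umbrella'] (min_width=20, slack=2)
Line 2: ['segment', 'bread', 'up'] (min_width=16, slack=6)
Line 3: ['message', 'blackboard'] (min_width=18, slack=4)
Line 4: ['dirty', 'oats', 'heart'] (min_width=16, slack=6)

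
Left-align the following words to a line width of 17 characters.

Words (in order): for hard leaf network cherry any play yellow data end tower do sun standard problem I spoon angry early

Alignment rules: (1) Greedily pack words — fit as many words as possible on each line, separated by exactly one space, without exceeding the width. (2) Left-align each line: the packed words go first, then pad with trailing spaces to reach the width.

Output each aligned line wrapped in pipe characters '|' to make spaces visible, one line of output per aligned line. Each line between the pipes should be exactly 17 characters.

Answer: |for hard leaf    |
|network cherry   |
|any play yellow  |
|data end tower do|
|sun standard     |
|problem I spoon  |
|angry early      |

Derivation:
Line 1: ['for', 'hard', 'leaf'] (min_width=13, slack=4)
Line 2: ['network', 'cherry'] (min_width=14, slack=3)
Line 3: ['any', 'play', 'yellow'] (min_width=15, slack=2)
Line 4: ['data', 'end', 'tower', 'do'] (min_width=17, slack=0)
Line 5: ['sun', 'standard'] (min_width=12, slack=5)
Line 6: ['problem', 'I', 'spoon'] (min_width=15, slack=2)
Line 7: ['angry', 'early'] (min_width=11, slack=6)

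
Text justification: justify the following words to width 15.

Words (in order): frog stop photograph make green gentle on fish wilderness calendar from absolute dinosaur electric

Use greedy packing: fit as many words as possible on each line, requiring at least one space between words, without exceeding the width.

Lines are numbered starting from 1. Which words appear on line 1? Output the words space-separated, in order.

Answer: frog stop

Derivation:
Line 1: ['frog', 'stop'] (min_width=9, slack=6)
Line 2: ['photograph', 'make'] (min_width=15, slack=0)
Line 3: ['green', 'gentle', 'on'] (min_width=15, slack=0)
Line 4: ['fish', 'wilderness'] (min_width=15, slack=0)
Line 5: ['calendar', 'from'] (min_width=13, slack=2)
Line 6: ['absolute'] (min_width=8, slack=7)
Line 7: ['dinosaur'] (min_width=8, slack=7)
Line 8: ['electric'] (min_width=8, slack=7)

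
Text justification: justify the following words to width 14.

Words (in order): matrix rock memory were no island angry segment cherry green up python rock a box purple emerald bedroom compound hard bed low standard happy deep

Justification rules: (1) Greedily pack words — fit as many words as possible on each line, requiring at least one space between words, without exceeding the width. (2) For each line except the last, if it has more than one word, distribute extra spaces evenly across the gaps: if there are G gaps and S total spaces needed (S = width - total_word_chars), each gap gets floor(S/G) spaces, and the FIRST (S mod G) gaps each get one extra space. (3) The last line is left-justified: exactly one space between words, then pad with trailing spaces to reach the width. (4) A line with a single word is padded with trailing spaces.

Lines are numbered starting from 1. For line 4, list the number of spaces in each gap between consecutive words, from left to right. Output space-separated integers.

Line 1: ['matrix', 'rock'] (min_width=11, slack=3)
Line 2: ['memory', 'were', 'no'] (min_width=14, slack=0)
Line 3: ['island', 'angry'] (min_width=12, slack=2)
Line 4: ['segment', 'cherry'] (min_width=14, slack=0)
Line 5: ['green', 'up'] (min_width=8, slack=6)
Line 6: ['python', 'rock', 'a'] (min_width=13, slack=1)
Line 7: ['box', 'purple'] (min_width=10, slack=4)
Line 8: ['emerald'] (min_width=7, slack=7)
Line 9: ['bedroom'] (min_width=7, slack=7)
Line 10: ['compound', 'hard'] (min_width=13, slack=1)
Line 11: ['bed', 'low'] (min_width=7, slack=7)
Line 12: ['standard', 'happy'] (min_width=14, slack=0)
Line 13: ['deep'] (min_width=4, slack=10)

Answer: 1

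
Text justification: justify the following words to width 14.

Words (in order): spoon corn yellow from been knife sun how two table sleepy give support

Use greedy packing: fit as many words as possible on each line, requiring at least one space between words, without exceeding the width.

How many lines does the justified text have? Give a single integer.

Answer: 6

Derivation:
Line 1: ['spoon', 'corn'] (min_width=10, slack=4)
Line 2: ['yellow', 'from'] (min_width=11, slack=3)
Line 3: ['been', 'knife', 'sun'] (min_width=14, slack=0)
Line 4: ['how', 'two', 'table'] (min_width=13, slack=1)
Line 5: ['sleepy', 'give'] (min_width=11, slack=3)
Line 6: ['support'] (min_width=7, slack=7)
Total lines: 6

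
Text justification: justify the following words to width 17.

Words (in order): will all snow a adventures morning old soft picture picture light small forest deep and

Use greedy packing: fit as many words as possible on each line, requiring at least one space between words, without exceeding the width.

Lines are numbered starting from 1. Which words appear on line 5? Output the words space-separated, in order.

Line 1: ['will', 'all', 'snow', 'a'] (min_width=15, slack=2)
Line 2: ['adventures'] (min_width=10, slack=7)
Line 3: ['morning', 'old', 'soft'] (min_width=16, slack=1)
Line 4: ['picture', 'picture'] (min_width=15, slack=2)
Line 5: ['light', 'small'] (min_width=11, slack=6)
Line 6: ['forest', 'deep', 'and'] (min_width=15, slack=2)

Answer: light small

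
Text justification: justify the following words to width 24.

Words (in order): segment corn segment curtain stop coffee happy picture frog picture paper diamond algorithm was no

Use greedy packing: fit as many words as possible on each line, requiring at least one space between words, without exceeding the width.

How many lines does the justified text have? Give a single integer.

Answer: 5

Derivation:
Line 1: ['segment', 'corn', 'segment'] (min_width=20, slack=4)
Line 2: ['curtain', 'stop', 'coffee'] (min_width=19, slack=5)
Line 3: ['happy', 'picture', 'frog'] (min_width=18, slack=6)
Line 4: ['picture', 'paper', 'diamond'] (min_width=21, slack=3)
Line 5: ['algorithm', 'was', 'no'] (min_width=16, slack=8)
Total lines: 5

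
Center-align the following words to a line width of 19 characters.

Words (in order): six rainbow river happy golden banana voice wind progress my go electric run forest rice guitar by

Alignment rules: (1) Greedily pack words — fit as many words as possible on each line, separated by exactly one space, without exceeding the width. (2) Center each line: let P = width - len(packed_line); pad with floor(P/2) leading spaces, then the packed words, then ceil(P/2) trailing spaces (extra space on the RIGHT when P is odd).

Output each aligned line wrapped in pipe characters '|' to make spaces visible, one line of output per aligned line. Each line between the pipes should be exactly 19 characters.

Line 1: ['six', 'rainbow', 'river'] (min_width=17, slack=2)
Line 2: ['happy', 'golden', 'banana'] (min_width=19, slack=0)
Line 3: ['voice', 'wind', 'progress'] (min_width=19, slack=0)
Line 4: ['my', 'go', 'electric', 'run'] (min_width=18, slack=1)
Line 5: ['forest', 'rice', 'guitar'] (min_width=18, slack=1)
Line 6: ['by'] (min_width=2, slack=17)

Answer: | six rainbow river |
|happy golden banana|
|voice wind progress|
|my go electric run |
|forest rice guitar |
|        by         |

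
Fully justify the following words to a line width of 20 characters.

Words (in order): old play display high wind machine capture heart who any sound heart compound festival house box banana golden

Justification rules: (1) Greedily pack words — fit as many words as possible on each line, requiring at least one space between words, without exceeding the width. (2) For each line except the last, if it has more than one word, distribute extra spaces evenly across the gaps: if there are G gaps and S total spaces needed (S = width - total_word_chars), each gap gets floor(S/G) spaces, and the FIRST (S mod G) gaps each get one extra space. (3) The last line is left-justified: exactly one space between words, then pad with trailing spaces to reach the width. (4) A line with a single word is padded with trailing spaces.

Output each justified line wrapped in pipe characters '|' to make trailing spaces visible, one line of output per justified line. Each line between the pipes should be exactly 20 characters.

Line 1: ['old', 'play', 'display'] (min_width=16, slack=4)
Line 2: ['high', 'wind', 'machine'] (min_width=17, slack=3)
Line 3: ['capture', 'heart', 'who'] (min_width=17, slack=3)
Line 4: ['any', 'sound', 'heart'] (min_width=15, slack=5)
Line 5: ['compound', 'festival'] (min_width=17, slack=3)
Line 6: ['house', 'box', 'banana'] (min_width=16, slack=4)
Line 7: ['golden'] (min_width=6, slack=14)

Answer: |old   play   display|
|high   wind  machine|
|capture   heart  who|
|any    sound   heart|
|compound    festival|
|house   box   banana|
|golden              |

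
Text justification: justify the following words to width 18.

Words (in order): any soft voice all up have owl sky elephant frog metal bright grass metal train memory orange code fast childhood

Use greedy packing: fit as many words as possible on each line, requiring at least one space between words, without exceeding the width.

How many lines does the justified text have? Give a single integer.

Line 1: ['any', 'soft', 'voice', 'all'] (min_width=18, slack=0)
Line 2: ['up', 'have', 'owl', 'sky'] (min_width=15, slack=3)
Line 3: ['elephant', 'frog'] (min_width=13, slack=5)
Line 4: ['metal', 'bright', 'grass'] (min_width=18, slack=0)
Line 5: ['metal', 'train', 'memory'] (min_width=18, slack=0)
Line 6: ['orange', 'code', 'fast'] (min_width=16, slack=2)
Line 7: ['childhood'] (min_width=9, slack=9)
Total lines: 7

Answer: 7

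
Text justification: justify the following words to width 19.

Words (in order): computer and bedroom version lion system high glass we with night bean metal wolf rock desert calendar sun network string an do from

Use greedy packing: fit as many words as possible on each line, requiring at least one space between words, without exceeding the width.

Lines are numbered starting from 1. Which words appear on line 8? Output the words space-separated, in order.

Answer: network string an

Derivation:
Line 1: ['computer', 'and'] (min_width=12, slack=7)
Line 2: ['bedroom', 'version'] (min_width=15, slack=4)
Line 3: ['lion', 'system', 'high'] (min_width=16, slack=3)
Line 4: ['glass', 'we', 'with', 'night'] (min_width=19, slack=0)
Line 5: ['bean', 'metal', 'wolf'] (min_width=15, slack=4)
Line 6: ['rock', 'desert'] (min_width=11, slack=8)
Line 7: ['calendar', 'sun'] (min_width=12, slack=7)
Line 8: ['network', 'string', 'an'] (min_width=17, slack=2)
Line 9: ['do', 'from'] (min_width=7, slack=12)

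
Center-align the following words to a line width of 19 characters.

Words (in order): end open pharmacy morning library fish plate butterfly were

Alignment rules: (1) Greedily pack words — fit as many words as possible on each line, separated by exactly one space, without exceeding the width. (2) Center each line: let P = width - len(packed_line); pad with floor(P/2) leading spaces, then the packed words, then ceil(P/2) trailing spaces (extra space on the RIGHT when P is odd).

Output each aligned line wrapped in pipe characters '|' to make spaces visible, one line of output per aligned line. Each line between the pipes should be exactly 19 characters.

Answer: | end open pharmacy |
|  morning library  |
|    fish plate     |
|  butterfly were   |

Derivation:
Line 1: ['end', 'open', 'pharmacy'] (min_width=17, slack=2)
Line 2: ['morning', 'library'] (min_width=15, slack=4)
Line 3: ['fish', 'plate'] (min_width=10, slack=9)
Line 4: ['butterfly', 'were'] (min_width=14, slack=5)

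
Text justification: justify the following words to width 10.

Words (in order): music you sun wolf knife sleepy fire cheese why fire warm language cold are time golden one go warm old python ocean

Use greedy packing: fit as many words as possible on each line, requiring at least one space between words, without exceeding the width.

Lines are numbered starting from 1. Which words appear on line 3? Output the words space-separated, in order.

Answer: knife

Derivation:
Line 1: ['music', 'you'] (min_width=9, slack=1)
Line 2: ['sun', 'wolf'] (min_width=8, slack=2)
Line 3: ['knife'] (min_width=5, slack=5)
Line 4: ['sleepy'] (min_width=6, slack=4)
Line 5: ['fire'] (min_width=4, slack=6)
Line 6: ['cheese', 'why'] (min_width=10, slack=0)
Line 7: ['fire', 'warm'] (min_width=9, slack=1)
Line 8: ['language'] (min_width=8, slack=2)
Line 9: ['cold', 'are'] (min_width=8, slack=2)
Line 10: ['time'] (min_width=4, slack=6)
Line 11: ['golden', 'one'] (min_width=10, slack=0)
Line 12: ['go', 'warm'] (min_width=7, slack=3)
Line 13: ['old', 'python'] (min_width=10, slack=0)
Line 14: ['ocean'] (min_width=5, slack=5)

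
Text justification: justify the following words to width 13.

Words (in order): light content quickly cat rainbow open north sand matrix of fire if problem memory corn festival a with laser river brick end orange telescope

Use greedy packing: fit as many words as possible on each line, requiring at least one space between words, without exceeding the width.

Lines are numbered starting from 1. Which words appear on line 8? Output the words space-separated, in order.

Line 1: ['light', 'content'] (min_width=13, slack=0)
Line 2: ['quickly', 'cat'] (min_width=11, slack=2)
Line 3: ['rainbow', 'open'] (min_width=12, slack=1)
Line 4: ['north', 'sand'] (min_width=10, slack=3)
Line 5: ['matrix', 'of'] (min_width=9, slack=4)
Line 6: ['fire', 'if'] (min_width=7, slack=6)
Line 7: ['problem'] (min_width=7, slack=6)
Line 8: ['memory', 'corn'] (min_width=11, slack=2)
Line 9: ['festival', 'a'] (min_width=10, slack=3)
Line 10: ['with', 'laser'] (min_width=10, slack=3)
Line 11: ['river', 'brick'] (min_width=11, slack=2)
Line 12: ['end', 'orange'] (min_width=10, slack=3)
Line 13: ['telescope'] (min_width=9, slack=4)

Answer: memory corn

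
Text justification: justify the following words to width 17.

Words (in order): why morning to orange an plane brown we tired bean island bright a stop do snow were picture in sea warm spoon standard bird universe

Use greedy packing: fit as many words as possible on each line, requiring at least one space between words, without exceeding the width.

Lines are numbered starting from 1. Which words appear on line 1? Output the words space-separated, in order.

Answer: why morning to

Derivation:
Line 1: ['why', 'morning', 'to'] (min_width=14, slack=3)
Line 2: ['orange', 'an', 'plane'] (min_width=15, slack=2)
Line 3: ['brown', 'we', 'tired'] (min_width=14, slack=3)
Line 4: ['bean', 'island'] (min_width=11, slack=6)
Line 5: ['bright', 'a', 'stop', 'do'] (min_width=16, slack=1)
Line 6: ['snow', 'were', 'picture'] (min_width=17, slack=0)
Line 7: ['in', 'sea', 'warm', 'spoon'] (min_width=17, slack=0)
Line 8: ['standard', 'bird'] (min_width=13, slack=4)
Line 9: ['universe'] (min_width=8, slack=9)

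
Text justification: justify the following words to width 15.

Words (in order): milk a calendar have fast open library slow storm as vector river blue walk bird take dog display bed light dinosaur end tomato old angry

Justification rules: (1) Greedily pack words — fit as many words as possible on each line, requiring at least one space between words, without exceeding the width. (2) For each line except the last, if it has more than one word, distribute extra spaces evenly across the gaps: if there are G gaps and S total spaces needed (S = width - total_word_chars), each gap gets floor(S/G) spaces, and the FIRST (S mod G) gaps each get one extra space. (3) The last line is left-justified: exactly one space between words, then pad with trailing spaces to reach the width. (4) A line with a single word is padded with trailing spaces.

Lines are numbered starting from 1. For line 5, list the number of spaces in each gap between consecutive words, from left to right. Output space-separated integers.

Line 1: ['milk', 'a', 'calendar'] (min_width=15, slack=0)
Line 2: ['have', 'fast', 'open'] (min_width=14, slack=1)
Line 3: ['library', 'slow'] (min_width=12, slack=3)
Line 4: ['storm', 'as', 'vector'] (min_width=15, slack=0)
Line 5: ['river', 'blue', 'walk'] (min_width=15, slack=0)
Line 6: ['bird', 'take', 'dog'] (min_width=13, slack=2)
Line 7: ['display', 'bed'] (min_width=11, slack=4)
Line 8: ['light', 'dinosaur'] (min_width=14, slack=1)
Line 9: ['end', 'tomato', 'old'] (min_width=14, slack=1)
Line 10: ['angry'] (min_width=5, slack=10)

Answer: 1 1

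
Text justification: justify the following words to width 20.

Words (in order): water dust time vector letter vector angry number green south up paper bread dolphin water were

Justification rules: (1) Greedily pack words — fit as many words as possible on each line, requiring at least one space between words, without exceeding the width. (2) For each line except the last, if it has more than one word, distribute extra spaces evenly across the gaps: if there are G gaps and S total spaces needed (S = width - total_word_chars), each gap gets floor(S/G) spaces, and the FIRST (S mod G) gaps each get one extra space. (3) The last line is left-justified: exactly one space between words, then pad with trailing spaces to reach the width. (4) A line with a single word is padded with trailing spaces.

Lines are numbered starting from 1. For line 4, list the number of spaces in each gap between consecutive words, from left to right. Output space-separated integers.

Answer: 1 1 1

Derivation:
Line 1: ['water', 'dust', 'time'] (min_width=15, slack=5)
Line 2: ['vector', 'letter', 'vector'] (min_width=20, slack=0)
Line 3: ['angry', 'number', 'green'] (min_width=18, slack=2)
Line 4: ['south', 'up', 'paper', 'bread'] (min_width=20, slack=0)
Line 5: ['dolphin', 'water', 'were'] (min_width=18, slack=2)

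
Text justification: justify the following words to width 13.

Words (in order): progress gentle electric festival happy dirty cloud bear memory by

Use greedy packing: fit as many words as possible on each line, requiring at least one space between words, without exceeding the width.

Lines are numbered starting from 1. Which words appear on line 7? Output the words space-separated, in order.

Answer: memory by

Derivation:
Line 1: ['progress'] (min_width=8, slack=5)
Line 2: ['gentle'] (min_width=6, slack=7)
Line 3: ['electric'] (min_width=8, slack=5)
Line 4: ['festival'] (min_width=8, slack=5)
Line 5: ['happy', 'dirty'] (min_width=11, slack=2)
Line 6: ['cloud', 'bear'] (min_width=10, slack=3)
Line 7: ['memory', 'by'] (min_width=9, slack=4)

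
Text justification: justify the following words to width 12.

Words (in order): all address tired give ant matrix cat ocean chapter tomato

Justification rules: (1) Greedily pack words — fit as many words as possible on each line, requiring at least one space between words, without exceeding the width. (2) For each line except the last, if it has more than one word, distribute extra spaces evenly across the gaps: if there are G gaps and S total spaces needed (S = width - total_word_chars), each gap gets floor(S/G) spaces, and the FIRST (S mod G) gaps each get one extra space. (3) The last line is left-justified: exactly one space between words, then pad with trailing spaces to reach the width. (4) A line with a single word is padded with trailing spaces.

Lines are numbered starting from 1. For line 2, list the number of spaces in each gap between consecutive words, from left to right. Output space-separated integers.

Line 1: ['all', 'address'] (min_width=11, slack=1)
Line 2: ['tired', 'give'] (min_width=10, slack=2)
Line 3: ['ant', 'matrix'] (min_width=10, slack=2)
Line 4: ['cat', 'ocean'] (min_width=9, slack=3)
Line 5: ['chapter'] (min_width=7, slack=5)
Line 6: ['tomato'] (min_width=6, slack=6)

Answer: 3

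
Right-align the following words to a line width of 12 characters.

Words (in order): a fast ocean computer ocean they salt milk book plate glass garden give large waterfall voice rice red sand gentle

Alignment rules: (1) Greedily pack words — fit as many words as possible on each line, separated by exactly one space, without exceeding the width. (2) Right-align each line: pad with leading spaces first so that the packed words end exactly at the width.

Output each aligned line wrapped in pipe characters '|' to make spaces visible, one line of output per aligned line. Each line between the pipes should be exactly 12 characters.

Answer: |a fast ocean|
|    computer|
|  ocean they|
|   salt milk|
|  book plate|
|glass garden|
|  give large|
|   waterfall|
|  voice rice|
|    red sand|
|      gentle|

Derivation:
Line 1: ['a', 'fast', 'ocean'] (min_width=12, slack=0)
Line 2: ['computer'] (min_width=8, slack=4)
Line 3: ['ocean', 'they'] (min_width=10, slack=2)
Line 4: ['salt', 'milk'] (min_width=9, slack=3)
Line 5: ['book', 'plate'] (min_width=10, slack=2)
Line 6: ['glass', 'garden'] (min_width=12, slack=0)
Line 7: ['give', 'large'] (min_width=10, slack=2)
Line 8: ['waterfall'] (min_width=9, slack=3)
Line 9: ['voice', 'rice'] (min_width=10, slack=2)
Line 10: ['red', 'sand'] (min_width=8, slack=4)
Line 11: ['gentle'] (min_width=6, slack=6)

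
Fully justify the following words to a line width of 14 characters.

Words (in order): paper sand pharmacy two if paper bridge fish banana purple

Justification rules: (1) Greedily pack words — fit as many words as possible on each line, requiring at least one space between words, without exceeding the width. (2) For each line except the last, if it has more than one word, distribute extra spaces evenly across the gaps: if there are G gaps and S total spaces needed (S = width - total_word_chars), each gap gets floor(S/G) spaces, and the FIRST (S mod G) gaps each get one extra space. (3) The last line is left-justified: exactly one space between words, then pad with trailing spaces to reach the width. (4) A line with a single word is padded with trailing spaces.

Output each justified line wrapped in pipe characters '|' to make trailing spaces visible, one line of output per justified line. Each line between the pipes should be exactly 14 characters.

Line 1: ['paper', 'sand'] (min_width=10, slack=4)
Line 2: ['pharmacy', 'two'] (min_width=12, slack=2)
Line 3: ['if', 'paper'] (min_width=8, slack=6)
Line 4: ['bridge', 'fish'] (min_width=11, slack=3)
Line 5: ['banana', 'purple'] (min_width=13, slack=1)

Answer: |paper     sand|
|pharmacy   two|
|if       paper|
|bridge    fish|
|banana purple |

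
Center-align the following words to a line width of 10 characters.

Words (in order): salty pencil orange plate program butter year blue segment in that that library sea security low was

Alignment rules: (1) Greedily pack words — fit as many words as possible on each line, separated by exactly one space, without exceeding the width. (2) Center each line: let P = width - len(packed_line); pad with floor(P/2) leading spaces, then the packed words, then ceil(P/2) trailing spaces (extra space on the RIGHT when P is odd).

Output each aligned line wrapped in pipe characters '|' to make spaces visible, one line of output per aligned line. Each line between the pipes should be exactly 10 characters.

Line 1: ['salty'] (min_width=5, slack=5)
Line 2: ['pencil'] (min_width=6, slack=4)
Line 3: ['orange'] (min_width=6, slack=4)
Line 4: ['plate'] (min_width=5, slack=5)
Line 5: ['program'] (min_width=7, slack=3)
Line 6: ['butter'] (min_width=6, slack=4)
Line 7: ['year', 'blue'] (min_width=9, slack=1)
Line 8: ['segment', 'in'] (min_width=10, slack=0)
Line 9: ['that', 'that'] (min_width=9, slack=1)
Line 10: ['library'] (min_width=7, slack=3)
Line 11: ['sea'] (min_width=3, slack=7)
Line 12: ['security'] (min_width=8, slack=2)
Line 13: ['low', 'was'] (min_width=7, slack=3)

Answer: |  salty   |
|  pencil  |
|  orange  |
|  plate   |
| program  |
|  butter  |
|year blue |
|segment in|
|that that |
| library  |
|   sea    |
| security |
| low was  |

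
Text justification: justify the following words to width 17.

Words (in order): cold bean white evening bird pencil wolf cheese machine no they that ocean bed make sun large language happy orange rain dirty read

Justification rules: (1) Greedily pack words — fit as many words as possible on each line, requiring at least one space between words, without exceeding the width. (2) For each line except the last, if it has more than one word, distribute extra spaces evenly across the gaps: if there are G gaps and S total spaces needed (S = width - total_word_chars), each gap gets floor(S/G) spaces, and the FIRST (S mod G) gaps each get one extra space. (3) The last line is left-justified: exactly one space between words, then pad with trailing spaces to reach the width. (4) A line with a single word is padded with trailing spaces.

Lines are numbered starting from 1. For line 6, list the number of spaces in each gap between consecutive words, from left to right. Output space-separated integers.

Answer: 4 3

Derivation:
Line 1: ['cold', 'bean', 'white'] (min_width=15, slack=2)
Line 2: ['evening', 'bird'] (min_width=12, slack=5)
Line 3: ['pencil', 'wolf'] (min_width=11, slack=6)
Line 4: ['cheese', 'machine', 'no'] (min_width=17, slack=0)
Line 5: ['they', 'that', 'ocean'] (min_width=15, slack=2)
Line 6: ['bed', 'make', 'sun'] (min_width=12, slack=5)
Line 7: ['large', 'language'] (min_width=14, slack=3)
Line 8: ['happy', 'orange', 'rain'] (min_width=17, slack=0)
Line 9: ['dirty', 'read'] (min_width=10, slack=7)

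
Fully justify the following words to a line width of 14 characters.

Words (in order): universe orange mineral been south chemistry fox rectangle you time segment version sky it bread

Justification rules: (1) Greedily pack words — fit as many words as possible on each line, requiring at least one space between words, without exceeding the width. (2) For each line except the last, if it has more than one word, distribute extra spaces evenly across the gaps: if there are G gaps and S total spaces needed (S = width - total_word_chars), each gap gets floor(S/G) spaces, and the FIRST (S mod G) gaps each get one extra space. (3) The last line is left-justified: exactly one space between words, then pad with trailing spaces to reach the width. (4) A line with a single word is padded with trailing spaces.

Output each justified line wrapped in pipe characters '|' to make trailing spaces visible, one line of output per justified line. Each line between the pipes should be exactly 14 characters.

Line 1: ['universe'] (min_width=8, slack=6)
Line 2: ['orange', 'mineral'] (min_width=14, slack=0)
Line 3: ['been', 'south'] (min_width=10, slack=4)
Line 4: ['chemistry', 'fox'] (min_width=13, slack=1)
Line 5: ['rectangle', 'you'] (min_width=13, slack=1)
Line 6: ['time', 'segment'] (min_width=12, slack=2)
Line 7: ['version', 'sky', 'it'] (min_width=14, slack=0)
Line 8: ['bread'] (min_width=5, slack=9)

Answer: |universe      |
|orange mineral|
|been     south|
|chemistry  fox|
|rectangle  you|
|time   segment|
|version sky it|
|bread         |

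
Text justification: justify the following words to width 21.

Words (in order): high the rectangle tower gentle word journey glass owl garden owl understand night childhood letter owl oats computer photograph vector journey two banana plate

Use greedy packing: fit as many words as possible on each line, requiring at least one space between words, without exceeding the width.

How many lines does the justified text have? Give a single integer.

Answer: 9

Derivation:
Line 1: ['high', 'the', 'rectangle'] (min_width=18, slack=3)
Line 2: ['tower', 'gentle', 'word'] (min_width=17, slack=4)
Line 3: ['journey', 'glass', 'owl'] (min_width=17, slack=4)
Line 4: ['garden', 'owl', 'understand'] (min_width=21, slack=0)
Line 5: ['night', 'childhood'] (min_width=15, slack=6)
Line 6: ['letter', 'owl', 'oats'] (min_width=15, slack=6)
Line 7: ['computer', 'photograph'] (min_width=19, slack=2)
Line 8: ['vector', 'journey', 'two'] (min_width=18, slack=3)
Line 9: ['banana', 'plate'] (min_width=12, slack=9)
Total lines: 9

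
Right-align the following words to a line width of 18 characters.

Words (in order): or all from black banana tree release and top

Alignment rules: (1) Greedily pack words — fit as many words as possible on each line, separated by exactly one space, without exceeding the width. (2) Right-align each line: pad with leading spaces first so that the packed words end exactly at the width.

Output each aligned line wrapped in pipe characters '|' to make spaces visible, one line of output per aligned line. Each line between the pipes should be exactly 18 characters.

Line 1: ['or', 'all', 'from', 'black'] (min_width=17, slack=1)
Line 2: ['banana', 'tree'] (min_width=11, slack=7)
Line 3: ['release', 'and', 'top'] (min_width=15, slack=3)

Answer: | or all from black|
|       banana tree|
|   release and top|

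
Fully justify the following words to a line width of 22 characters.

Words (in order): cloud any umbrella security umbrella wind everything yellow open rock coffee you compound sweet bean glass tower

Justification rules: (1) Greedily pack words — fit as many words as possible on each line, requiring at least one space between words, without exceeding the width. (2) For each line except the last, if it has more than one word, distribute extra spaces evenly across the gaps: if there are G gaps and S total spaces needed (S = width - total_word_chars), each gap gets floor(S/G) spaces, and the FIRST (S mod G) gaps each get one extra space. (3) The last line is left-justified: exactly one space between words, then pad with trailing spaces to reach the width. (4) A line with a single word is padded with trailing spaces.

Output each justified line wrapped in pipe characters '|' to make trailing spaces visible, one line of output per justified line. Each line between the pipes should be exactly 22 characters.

Answer: |cloud   any   umbrella|
|security umbrella wind|
|everything yellow open|
|rock     coffee    you|
|compound   sweet  bean|
|glass tower           |

Derivation:
Line 1: ['cloud', 'any', 'umbrella'] (min_width=18, slack=4)
Line 2: ['security', 'umbrella', 'wind'] (min_width=22, slack=0)
Line 3: ['everything', 'yellow', 'open'] (min_width=22, slack=0)
Line 4: ['rock', 'coffee', 'you'] (min_width=15, slack=7)
Line 5: ['compound', 'sweet', 'bean'] (min_width=19, slack=3)
Line 6: ['glass', 'tower'] (min_width=11, slack=11)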